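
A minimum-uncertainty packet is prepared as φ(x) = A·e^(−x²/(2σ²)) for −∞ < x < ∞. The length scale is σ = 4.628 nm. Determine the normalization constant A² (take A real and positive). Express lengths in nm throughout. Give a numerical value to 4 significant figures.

The normalization condition is ∫|φ|² dx = 1 from −∞ to ∞.
Differentiating ∫e^(−αx²) dx = √(π/α) under α to get the higher moments, the integral (without the A² prefactor) comes out to √(π)·σ.
Plugging in σ = 4.628 yields A = 0.34915.

A^2 ≈ 0.1219 nm^(-1)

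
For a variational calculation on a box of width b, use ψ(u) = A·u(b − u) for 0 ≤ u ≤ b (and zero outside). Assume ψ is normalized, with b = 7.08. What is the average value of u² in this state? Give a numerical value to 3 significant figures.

⟨u^2⟩ ≈ 14.3

The expectation value is the |ψ|²-weighted average of u^2: ∫ u^2|ψ|² du.
Since the A² factors cancel between numerator and denominator, ⟨u²⟩ = 2·b^2/7.
Putting b = 7.08 gives 14.32.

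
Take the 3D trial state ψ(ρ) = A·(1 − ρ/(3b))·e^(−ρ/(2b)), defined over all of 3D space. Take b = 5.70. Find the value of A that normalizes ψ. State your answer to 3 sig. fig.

A ≈ 0.0254

We need A² ∫|f|² 4πρ² dρ = 1, taking the integral from 0 to ∞.
In 3D with spherical symmetry the volume element is 4πρ² dρ.
Using ∫₀^∞ ρⁿ e^(−αρ) dρ = n!/αⁿ⁺¹, with ψ = A·(1 − ρ/(3b))·e^(−ρ/(2b)), the integral evaluates to A²·[8·π·b^3/3].
With b = 5.70: A² = 0.0006446 and A = 0.02539.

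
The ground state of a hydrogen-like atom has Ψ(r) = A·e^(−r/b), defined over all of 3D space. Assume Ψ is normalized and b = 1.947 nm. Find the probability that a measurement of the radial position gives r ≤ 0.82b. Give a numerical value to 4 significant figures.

P ≈ 0.2270

Integrate the radial probability density 4πr²|Ψ|² over r ≤ 0.82b.
A² is fixed by ∫₀^∞ 4πr²|Ψ|² dr = 1, i.e. A² = (π·b^3)^(−1).
Let u = r/b; then A², 4π and the length scale all cancel, so P = ∫_{0}^{0.82} u^2·e^(-2·u) du ÷ ∫_{0}^{∞} u^2·e^(-2·u) du.
Using ∫ u^2·e^(-2·u) du = -(2·u^2 + 2·u + 1)·e^(-2·u)/4, the numerator is 1/4 - 4981·e^(-41/25)/5000 and the denominator is 1/4.
The region integral divided by the full integral gives P = 0.22703.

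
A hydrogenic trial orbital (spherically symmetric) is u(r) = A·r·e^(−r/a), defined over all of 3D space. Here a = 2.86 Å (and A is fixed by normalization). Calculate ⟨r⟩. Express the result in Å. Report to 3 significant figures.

⟨r⟩ ≈ 7.15 Å

By definition ⟨r⟩ = ∫ r |u(r)|² 4πr² dr.
Using ∫₀^∞ rⁿ e^(−αr) dr = n!/αⁿ⁺¹, evaluating both integrals, ⟨r⟩ = 5·a/2.
With a = 2.86, ⟨r⟩ = 7.150.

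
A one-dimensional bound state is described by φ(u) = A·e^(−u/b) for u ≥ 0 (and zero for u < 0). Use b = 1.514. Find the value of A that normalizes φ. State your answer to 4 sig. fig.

Normalization requires ∫|φ|² du = 1, integrated from 0 to ∞.
Carrying out the integral gives A² · b/2.
So A² = (b/2)^(−1).
Substituting b = 1.514 gives A² = 1.3210, so A = 1.1493.

A ≈ 1.149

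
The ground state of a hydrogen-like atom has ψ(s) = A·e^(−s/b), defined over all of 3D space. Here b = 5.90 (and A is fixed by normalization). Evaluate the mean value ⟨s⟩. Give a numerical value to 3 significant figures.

By definition ⟨s⟩ = ∫ s |ψ(s)|² 4πs² ds.
With ∫₀^∞ s^3 e^(−αs) ds = 3!/α^4, the ratio of the moment integral to the normalization integral gives ⟨s⟩ = 3·b/2.
With b = 5.90, ⟨s⟩ = 8.850.

⟨s⟩ ≈ 8.85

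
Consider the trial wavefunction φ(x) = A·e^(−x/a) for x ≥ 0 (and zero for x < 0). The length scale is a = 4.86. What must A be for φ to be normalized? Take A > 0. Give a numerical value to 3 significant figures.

Require ∫ |φ|² dx = 1 over the whole domain.
Using ∫₀^∞ xⁿ e^(−αx) dx = n!/αⁿ⁺¹, ∫|φ|² dx = A²·(a/2).
So A² = (a/2)^(−1).
With a = 4.86: A² = 0.4115 and A = 0.6415.

A ≈ 0.642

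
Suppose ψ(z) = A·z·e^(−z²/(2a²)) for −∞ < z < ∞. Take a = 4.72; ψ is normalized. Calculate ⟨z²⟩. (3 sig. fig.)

By definition ⟨z²⟩ = ∫ z^2 |ψ(z)|² dz.
Evaluating both integrals, ⟨z²⟩ = 3·a^2/2.
Putting a = 4.72 gives 33.42.

⟨z^2⟩ ≈ 33.4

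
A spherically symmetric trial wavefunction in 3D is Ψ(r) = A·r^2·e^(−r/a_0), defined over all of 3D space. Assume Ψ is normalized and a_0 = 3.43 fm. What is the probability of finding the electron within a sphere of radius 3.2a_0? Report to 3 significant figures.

P ≈ 0.458

With dV = 4πr²dr, the probability is ∫|Ψ|² dV over r ≤ 3.2a_0.
A² is fixed by ∫₀^∞ 4πr²|Ψ|² dr = 1, i.e. A² = (45·π·a_0^7/2)^(−1).
In terms of u = r/a_0 (A², 4π and the length scale all cancel between numerator and denominator), P = [∫_{0}^{3.2} u^6·e^(-2·u) du] / [∫_{0}^{∞} u^6·e^(-2·u) du].
With ∫ u^6·e^(-2·u) du = -(4·u^6 + 12·u^5 + 30·u^4 + 60·u^3 + 90·u^2 + 90·u + 45)·e^(-2·u)/8 + C, the region integral is ≈ 2.5744 and the full one is 45/8.
Taking the ratio yields P = 0.4577.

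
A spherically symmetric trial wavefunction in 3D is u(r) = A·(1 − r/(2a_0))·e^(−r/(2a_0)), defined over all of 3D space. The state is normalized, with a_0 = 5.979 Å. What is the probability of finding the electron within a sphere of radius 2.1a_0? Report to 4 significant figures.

With dV = 4πr²dr, the probability is ∫|u|² dV over r ≤ 2.1a_0.
A² is fixed by ∫₀^∞ 4πr²|u|² dr = 1, i.e. A² = (8·π·a_0^3)^(−1).
In terms of t = r/a_0 (A², 4π and the length scale all cancel between numerator and denominator), P = [∫_{0}^{2.1} t^2·(1 - t/2)^2·e^(-t) dt] / [∫_{0}^{∞} t^2·(1 - t/2)^2·e^(-t) dt].
Using ∫ t^2·(1 - t/2)^2·e^(-t) dt = -(t^4/4 + t^2 + 2·t + 2)·e^(-t), the numerator is ≈ 0.105351 and the denominator is 2.
The region integral divided by the full integral gives P = 0.052676.

P ≈ 0.05268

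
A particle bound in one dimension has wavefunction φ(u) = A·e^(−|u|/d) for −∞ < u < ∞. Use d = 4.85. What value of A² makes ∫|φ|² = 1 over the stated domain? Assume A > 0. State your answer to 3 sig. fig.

A^2 ≈ 0.206

Normalization requires ∫|φ|² du = 1, integrated from −∞ to ∞.
Using ∫₀^∞ uⁿ e^(−αu) du = n!/αⁿ⁺¹, carrying out the integral gives A² · d.
Hence A² = 1/[d].
Plugging in d = 4.85 yields A = 0.4541.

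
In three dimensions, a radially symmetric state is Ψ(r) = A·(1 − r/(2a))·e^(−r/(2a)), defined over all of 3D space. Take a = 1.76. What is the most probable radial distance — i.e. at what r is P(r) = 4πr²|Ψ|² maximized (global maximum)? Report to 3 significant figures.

Differentiate P(r) = 4πr²|Ψ|² with respect to r and set to zero.
Solving yields r = a·(√(5) + 3).
With a = 1.76, the most probable radial distance is 9.215.

r ≈ 9.22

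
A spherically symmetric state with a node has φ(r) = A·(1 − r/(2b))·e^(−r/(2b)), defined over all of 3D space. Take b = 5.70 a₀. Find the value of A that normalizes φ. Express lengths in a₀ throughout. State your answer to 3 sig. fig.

The normalization condition is ∫|φ|² 4πr² dr = 1 from 0 to ∞.
Carrying out the integral gives A² · 8·π·b^3.
Hence A² = 1/[8·π·b^3].
Plugging in b = 5.70 yields A = 0.01466.

A ≈ 0.0147 a₀^(-3/2)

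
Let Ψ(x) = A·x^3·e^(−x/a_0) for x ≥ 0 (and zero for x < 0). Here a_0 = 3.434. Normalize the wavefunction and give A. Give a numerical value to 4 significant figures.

A ≈ 0.005619

The normalization condition is ∫|Ψ|² dx = 1 from 0 to ∞.
The integral (without the A² prefactor) comes out to 45·a_0^7/8.
Hence A² = 1/[45·a_0^7/8].
Substituting a_0 = 3.434 gives A² = 0.000031570, so A = 0.0056187.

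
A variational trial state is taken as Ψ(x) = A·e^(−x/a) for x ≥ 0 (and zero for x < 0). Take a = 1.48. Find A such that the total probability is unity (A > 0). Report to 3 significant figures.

Normalization requires ∫|Ψ|² dx = 1, integrated from 0 to ∞.
∫|Ψ|² dx = A²·(a/2).
With a = 1.48: A² = 1.351 and A = 1.162.

A ≈ 1.16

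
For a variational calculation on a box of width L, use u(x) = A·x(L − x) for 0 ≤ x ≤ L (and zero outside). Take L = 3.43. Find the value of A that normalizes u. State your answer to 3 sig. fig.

A ≈ 0.251

Require ∫ |u|² dx = 1 over the whole domain.
Expanding the polynomial and integrating term by term, ∫|u|² dx = A²·(L^5/30).
So A² = (L^5/30)^(−1).
Substituting L = 3.43 gives A² = 0.06319, so A = 0.2514.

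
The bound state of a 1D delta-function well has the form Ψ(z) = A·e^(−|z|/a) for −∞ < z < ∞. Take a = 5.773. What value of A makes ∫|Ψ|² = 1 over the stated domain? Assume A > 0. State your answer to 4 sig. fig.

Normalization requires ∫|Ψ|² dz = 1, integrated from −∞ to ∞.
With Ψ = A·e^(−|z|/a), the integral evaluates to A²·[a].
Setting this equal to 1 gives A² = 1/(a).
Substituting a = 5.773 gives A² = 0.17322, so A = 0.41620.

A ≈ 0.4162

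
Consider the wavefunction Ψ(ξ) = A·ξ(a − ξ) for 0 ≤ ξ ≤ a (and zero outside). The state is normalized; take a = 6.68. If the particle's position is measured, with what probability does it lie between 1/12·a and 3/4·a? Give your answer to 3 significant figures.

P = ∫_{1/12·a}^{3/4·a} |Ψ(ξ)|² dξ.
Since A² = 1/(a^5/30), this is the region integral divided by the full normalization integral.
In terms of u = ξ/a (A² and the length scale cancel between numerator and denominator), P = [∫_{1/12}^{3/4} u^2·(1 - u)^2 du] / [∫_{0}^{1} u^2·(1 - u)^2 du].
An antiderivative of u^2·(1 - u)^2 is u^3·(6·u^2 - 15·u + 10)/30; evaluating from 1/12 to 3/4 gives ≈ 0.029713, while the full integral is 1/30.
Taking the ratio, P = 4621/5184.

P ≈ 0.891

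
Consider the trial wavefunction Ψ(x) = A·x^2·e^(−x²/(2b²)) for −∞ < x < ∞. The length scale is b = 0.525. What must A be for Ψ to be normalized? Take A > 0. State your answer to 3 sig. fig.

A ≈ 4.34

Require ∫ |Ψ|² dx = 1 over the whole domain.
With ∫_{−∞}^{∞} x^(2m) e^(−αx²) dx = (2m−1)!!·√π / (2^m α^(m+1/2)), the integral (without the A² prefactor) comes out to 3·√(π)·b^5/4.
So A² = (3·√(π)·b^5/4)^(−1).
Plugging in b = 0.525 yields A = 4.343.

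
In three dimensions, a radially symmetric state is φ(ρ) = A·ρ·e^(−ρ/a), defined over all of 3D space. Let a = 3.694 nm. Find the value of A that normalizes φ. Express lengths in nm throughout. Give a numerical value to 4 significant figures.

A ≈ 0.01242 nm^(-5/2)

Require ∫ |φ|² 4πρ² dρ = 1 over the whole domain.
In 3D with spherical symmetry the volume element is 4πρ² dρ.
Using ∫₀^∞ ρⁿ e^(−αρ) dρ = n!/αⁿ⁺¹, the integral (without the A² prefactor) comes out to 3·π·a^5.
Setting this equal to 1 gives A² = 1/(3·π·a^5).
Plugging in a = 3.694 yields A = 0.012420.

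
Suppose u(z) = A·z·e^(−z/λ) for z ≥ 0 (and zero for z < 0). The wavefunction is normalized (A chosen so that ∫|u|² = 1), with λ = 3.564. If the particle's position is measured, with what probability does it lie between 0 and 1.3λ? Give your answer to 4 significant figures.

P ≈ 0.4816

|u|² is the probability density, so P = ∫_{0}^{1.3λ} |u|² dz.
Since A² = 1/(λ^3/4), this is the region integral divided by the full normalization integral.
In terms of t = z/λ (A² and the length scale cancel between numerator and denominator), P = [∫_{0}^{1.3} t^2·e^(-2·t) dt] / [∫_{0}^{∞} t^2·e^(-2·t) dt].
With ∫ t^2·e^(-2·t) dt = -(2·t^2 + 2·t + 1)·e^(-2·t)/4 + C, the region integral is 1/4 - 349·e^(-13/5)/200 and the full one is 1/4.
Evaluating gives P = 0.48157.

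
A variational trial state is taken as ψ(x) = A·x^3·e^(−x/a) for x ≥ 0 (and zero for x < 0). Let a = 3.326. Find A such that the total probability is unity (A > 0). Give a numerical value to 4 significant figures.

We need A² ∫|f|² dx = 1, taking the integral from 0 to ∞.
With ψ = A·x^3·e^(−x/a), the integral evaluates to A²·[45·a^7/8].
Hence A² = 1/[45·a^7/8].
With a = 3.326: A² = 0.000039484 and A = 0.0062836.

A ≈ 0.006284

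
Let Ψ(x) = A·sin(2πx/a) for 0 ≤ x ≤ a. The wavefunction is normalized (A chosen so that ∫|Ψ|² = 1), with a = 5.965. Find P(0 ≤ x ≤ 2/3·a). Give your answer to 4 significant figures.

|Ψ|² is the probability density, so P = ∫_{0}^{2/3·a} |Ψ|² dx.
With A² fixed by ∫|Ψ|² = 1, i.e. A² = (a/2)^(−1), substitute and integrate.
In terms of u = x/a (A² and the length scale cancel between numerator and denominator), P = [∫_{0}^{2/3} sin(2·π·u)^2 du] / [∫_{0}^{1} sin(2·π·u)^2 du].
Using ∫ sin(2·π·u)^2 du = u/2 - sin(4·π·u)/(8·π), the numerator is -√(3)/(16·π) + 1/3 and the denominator is 1/2.
This works out to P = -√(3)/(8·π) + 2/3.

P ≈ 0.5978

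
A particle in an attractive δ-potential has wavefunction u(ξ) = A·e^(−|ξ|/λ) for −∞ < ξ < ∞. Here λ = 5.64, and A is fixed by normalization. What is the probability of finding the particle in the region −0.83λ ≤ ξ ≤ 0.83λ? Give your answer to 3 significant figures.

The probability is P = ∫ |u|² dξ over [−0.83λ, 0.83λ].
With A² fixed by ∫|u|² = 1, i.e. A² = (λ)^(−1), substitute and integrate.
By symmetry take twice the ξ ≥ 0 contribution in numerator and denominator; the 2's cancel. Let t = ξ/λ; then A² and the length scale cancel, so P = ∫_{0}^{0.83} e^(-2·t) dt ÷ ∫_{0}^{∞} e^(-2·t) dt.
Using ∫ e^(-2·t) dt = -e^(-2·t)/2, the numerator is 1/2 - e^(-83/50)/2 and the denominator is 1/2.
The result is P = 0.8099.

P ≈ 0.810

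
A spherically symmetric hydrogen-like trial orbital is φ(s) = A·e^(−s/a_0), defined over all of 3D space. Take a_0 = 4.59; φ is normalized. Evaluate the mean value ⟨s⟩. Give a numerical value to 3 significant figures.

By definition ⟨s⟩ = ∫ s |φ(s)|² 4πs² ds.
The ratio of the moment integral to the normalization integral gives ⟨s⟩ = 3·a_0/2.
Putting a_0 = 4.59 gives 6.885.

⟨s⟩ ≈ 6.89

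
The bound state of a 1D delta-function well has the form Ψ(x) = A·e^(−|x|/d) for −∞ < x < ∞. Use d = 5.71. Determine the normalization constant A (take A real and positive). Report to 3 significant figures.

A ≈ 0.418

The normalization condition is ∫|Ψ|² dx = 1 from −∞ to ∞.
With ∫₀^∞ x^0 e^(−αx) dx = 0!/α^1, carrying out the integral gives A² · d.
Setting this equal to 1 gives A² = 1/(d).
With d = 5.71: A² = 0.1751 and A = 0.4185.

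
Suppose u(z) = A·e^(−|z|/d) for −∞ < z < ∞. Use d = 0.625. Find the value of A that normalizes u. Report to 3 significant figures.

A ≈ 1.26

Require ∫ |u|² dz = 1 over the whole domain.
With ∫₀^∞ z^0 e^(−αz) dz = 0!/α^1, carrying out the integral gives A² · d.
Hence A² = 1/[d].
Plugging in d = 0.625 yields A = 1.265.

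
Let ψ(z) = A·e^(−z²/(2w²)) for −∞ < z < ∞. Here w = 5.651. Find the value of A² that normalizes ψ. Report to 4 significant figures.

A^2 ≈ 0.09984

The normalization condition is ∫|ψ|² dz = 1 from −∞ to ∞.
Differentiating ∫e^(−αz²) dz = √(π/α) under α to get the higher moments, the integral (without the A² prefactor) comes out to √(π)·w.
Plugging in w = 5.651 yields A = 0.31597.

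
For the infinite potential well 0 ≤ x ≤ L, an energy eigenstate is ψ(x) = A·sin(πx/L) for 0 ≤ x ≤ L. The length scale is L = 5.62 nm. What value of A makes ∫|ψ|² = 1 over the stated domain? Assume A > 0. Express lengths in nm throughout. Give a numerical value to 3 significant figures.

A ≈ 0.597 nm^(-1/2)

We need A² ∫|f|² dx = 1, taking the integral from 0 to L.
∫|ψ|² dx = A²·(L/2).
So A² = (L/2)^(−1).
Plugging in L = 5.62 yields A = 0.5965.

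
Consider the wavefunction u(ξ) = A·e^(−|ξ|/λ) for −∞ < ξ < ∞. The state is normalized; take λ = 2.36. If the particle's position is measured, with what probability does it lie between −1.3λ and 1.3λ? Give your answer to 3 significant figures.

P ≈ 0.926

P = ∫_{−1.3λ}^{1.3λ} |u(ξ)|² dξ.
With A² fixed by ∫|u|² = 1, i.e. A² = (λ)^(−1), substitute and integrate.
By symmetry take twice the ξ ≥ 0 contribution in numerator and denominator; the 2's cancel. Substituting t = ξ/λ, A² and the length scale cancel in the ratio: P = ∫_{0}^{1.3} e^(-2·t) dt / ∫_{0}^{∞} e^(-2·t) dt.
An antiderivative of e^(-2·t) is -e^(-2·t)/2; evaluating from 0 to 1.3 gives 1/2 - e^(-13/5)/2, while the full integral is 1/2.
Evaluating gives P = 0.9257.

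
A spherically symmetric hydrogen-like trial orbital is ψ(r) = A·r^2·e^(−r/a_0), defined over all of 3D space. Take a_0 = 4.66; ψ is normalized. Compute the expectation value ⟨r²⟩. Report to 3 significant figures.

⟨r^2⟩ ≈ 304

⟨r²⟩ = ∫ r^2 |ψ|² 4πr² dr over the full domain.
Since the A² factors cancel between numerator and denominator, ⟨r²⟩ = 14·a_0^2.
With a_0 = 4.66, ⟨r^2⟩ = 304.0.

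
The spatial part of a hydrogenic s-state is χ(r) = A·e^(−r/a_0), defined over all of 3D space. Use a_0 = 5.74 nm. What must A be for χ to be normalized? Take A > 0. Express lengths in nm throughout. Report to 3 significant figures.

A ≈ 0.0410 nm^(-3/2)

Normalization requires ∫|χ|² 4πr² dr = 1, integrated from 0 to ∞.
The angular integral contributes 4π, leaving ∫₀^∞ r²|χ|² dr.
Using ∫₀^∞ rⁿ e^(−αr) dr = n!/αⁿ⁺¹, with χ = A·e^(−r/a_0), the integral evaluates to A²·[π·a_0^3].
Setting this equal to 1 gives A² = 1/(π·a_0^3).
Substituting a_0 = 5.74 gives A² = 0.001683, so A = 0.04103.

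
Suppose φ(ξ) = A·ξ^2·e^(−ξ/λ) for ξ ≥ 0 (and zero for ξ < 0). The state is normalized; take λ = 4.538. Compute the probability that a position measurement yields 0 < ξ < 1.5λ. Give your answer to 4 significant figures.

The probability is P = ∫ |φ|² dξ over [0, 1.5λ].
Since A² = 1/(3·λ^5/4), this is the region integral divided by the full normalization integral.
Let u = ξ/λ; then A² and the length scale cancel, so P = ∫_{0}^{1.5} u^4·e^(-2·u) du ÷ ∫_{0}^{∞} u^4·e^(-2·u) du.
With ∫ u^4·e^(-2·u) du = -(u^4/2 + u^3 + 3·u^2/2 + 3·u/2 + 3/4)·e^(-2·u) + C, the region integral is 3/4 - 393·e^(-3)/32 and the full one is 3/4.
Evaluating gives P = 0.18474.

P ≈ 0.1847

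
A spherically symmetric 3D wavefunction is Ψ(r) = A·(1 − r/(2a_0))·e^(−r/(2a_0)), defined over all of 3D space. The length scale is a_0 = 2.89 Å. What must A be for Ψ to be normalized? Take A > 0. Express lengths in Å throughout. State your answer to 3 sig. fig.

We need A² ∫|f|² 4πr² dr = 1, taking the integral from 0 to ∞.
(Spherical symmetry: dV = 4πr² dr.)
∫|Ψ|² 4πr² dr = A²·(8·π·a_0^3).
So A² = (8·π·a_0^3)^(−1).
With a_0 = 2.89: A² = 0.001648 and A = 0.04060.

A ≈ 0.0406 Å^(-3/2)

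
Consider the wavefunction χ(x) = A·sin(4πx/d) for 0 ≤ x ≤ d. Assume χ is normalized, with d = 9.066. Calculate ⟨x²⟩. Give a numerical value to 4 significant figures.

By definition ⟨x²⟩ = ∫ x^2 |χ(x)|² dx.
Evaluating both integrals, ⟨x²⟩ = -d^2/(32·π^2) + d^2/3.
Putting d = 9.066 gives 27.137.

⟨x^2⟩ ≈ 27.14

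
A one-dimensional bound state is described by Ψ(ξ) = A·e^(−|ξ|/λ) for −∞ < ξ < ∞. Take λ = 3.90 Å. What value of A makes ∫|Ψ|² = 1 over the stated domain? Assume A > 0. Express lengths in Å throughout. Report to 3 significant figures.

Normalization requires ∫|Ψ|² dξ = 1, integrated from −∞ to ∞.
Using ∫₀^∞ ξⁿ e^(−αξ) dξ = n!/αⁿ⁺¹, the integral (without the A² prefactor) comes out to λ.
Substituting λ = 3.90 gives A² = 0.2564, so A = 0.5064.

A ≈ 0.506 Å^(-1/2)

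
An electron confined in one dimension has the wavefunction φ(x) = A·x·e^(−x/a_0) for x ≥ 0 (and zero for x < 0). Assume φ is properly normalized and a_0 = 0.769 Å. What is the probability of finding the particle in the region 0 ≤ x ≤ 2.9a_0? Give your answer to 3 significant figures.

P = ∫_{0}^{2.9a_0} |φ(x)|² dx.
Since A² = 1/(a_0^3/4), this is the region integral divided by the full normalization integral.
Let u = x/a_0; then A² and the length scale cancel, so P = ∫_{0}^{2.9} u^2·e^(-2·u) du ÷ ∫_{0}^{∞} u^2·e^(-2·u) du.
An antiderivative of u^2·e^(-2·u) is -(2·u^2 + 2·u + 1)·e^(-2·u)/4; evaluating from 0 to 2.9 gives 1/4 - 1181·e^(-29/5)/200, while the full integral is 1/4.
Evaluating gives P = 0.9285.

P ≈ 0.928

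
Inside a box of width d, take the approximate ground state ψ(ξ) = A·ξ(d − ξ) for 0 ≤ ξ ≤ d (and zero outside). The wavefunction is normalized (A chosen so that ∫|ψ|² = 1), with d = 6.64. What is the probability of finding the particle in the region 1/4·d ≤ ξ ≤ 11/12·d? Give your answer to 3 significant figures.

P ≈ 0.891

P = ∫_{1/4·d}^{11/12·d} |ψ(ξ)|² dξ.
With A² fixed by ∫|ψ|² = 1, i.e. A² = (d^5/30)^(−1), substitute and integrate.
In terms of u = ξ/d (A² and the length scale cancel between numerator and denominator), P = [∫_{1/4}^{11/12} u^2·(1 - u)^2 du] / [∫_{0}^{1} u^2·(1 - u)^2 du].
An antiderivative of u^2·(1 - u)^2 is u^3·(6·u^2 - 15·u + 10)/30; evaluating from 1/4 to 11/12 gives ≈ 0.029713, while the full integral is 1/30.
The result is P = 4621/5184.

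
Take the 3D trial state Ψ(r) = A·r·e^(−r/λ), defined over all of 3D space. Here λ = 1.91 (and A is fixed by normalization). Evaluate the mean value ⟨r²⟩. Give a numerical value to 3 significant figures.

⟨r²⟩ = ∫ r^2 |Ψ|² 4πr² dr over the full domain.
Evaluating both integrals, ⟨r²⟩ = 15·λ^2/2.
Putting λ = 1.91 gives 27.36.

⟨r^2⟩ ≈ 27.4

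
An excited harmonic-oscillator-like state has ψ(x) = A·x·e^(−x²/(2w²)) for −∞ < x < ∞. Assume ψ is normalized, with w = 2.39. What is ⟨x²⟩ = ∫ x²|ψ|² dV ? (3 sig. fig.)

⟨x^2⟩ ≈ 8.57

⟨x²⟩ = ∫ x^2 |ψ|² dx over the full domain.
With ∫_{−∞}^{∞} x^(2m) e^(−αx²) dx = (2m−1)!!·√π / (2^m α^(m+1/2)), the ratio of the moment integral to the normalization integral gives ⟨x²⟩ = 3·w^2/2.
Putting w = 2.39 gives 8.568.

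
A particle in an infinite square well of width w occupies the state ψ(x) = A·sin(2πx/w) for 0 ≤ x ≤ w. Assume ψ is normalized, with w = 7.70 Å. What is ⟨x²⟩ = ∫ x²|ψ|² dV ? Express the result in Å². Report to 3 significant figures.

⟨x²⟩ = ∫ x^2 |ψ|² dx over the full domain.
Since the A² factors cancel between numerator and denominator, ⟨x²⟩ = -w^2/(8·π^2) + w^2/3.
Putting w = 7.70 gives 19.01.

⟨x^2⟩ ≈ 19.0 Å^2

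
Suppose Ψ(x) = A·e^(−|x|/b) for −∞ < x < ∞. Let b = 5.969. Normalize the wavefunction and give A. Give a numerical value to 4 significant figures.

A ≈ 0.4093

We need A² ∫|f|² dx = 1, taking the integral from −∞ to ∞.
Carrying out the integral gives A² · b.
Hence A² = 1/[b].
Plugging in b = 5.969 yields A = 0.40931.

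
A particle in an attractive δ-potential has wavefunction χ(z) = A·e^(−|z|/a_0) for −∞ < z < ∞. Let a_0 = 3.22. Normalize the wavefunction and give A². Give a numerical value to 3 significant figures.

We need A² ∫|f|² dz = 1, taking the integral from −∞ to ∞.
Using ∫₀^∞ zⁿ e^(−αz) dz = n!/αⁿ⁺¹, ∫|χ|² dz = A²·(a_0).
Hence A² = 1/[a_0].
Substituting a_0 = 3.22 gives A² = 0.3106, so A = 0.5573.

A^2 ≈ 0.311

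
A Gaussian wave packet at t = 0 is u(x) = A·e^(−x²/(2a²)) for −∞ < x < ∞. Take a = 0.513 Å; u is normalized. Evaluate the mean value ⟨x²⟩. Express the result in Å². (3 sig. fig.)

⟨x^2⟩ ≈ 0.132 Å^2

The expectation value is the |u|²-weighted average of x^2: ∫ x^2|u|² dx.
Using the Gaussian integral ∫_{−∞}^{∞} e^(−αx²) dx = √(π/α), the ratio of the moment integral to the normalization integral gives ⟨x²⟩ = a^2/2.
Putting a = 0.513 gives 0.1316.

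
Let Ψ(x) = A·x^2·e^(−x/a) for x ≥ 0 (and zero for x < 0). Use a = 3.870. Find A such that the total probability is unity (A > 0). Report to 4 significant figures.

A ≈ 0.03919

Normalization requires ∫|Ψ|² dx = 1, integrated from 0 to ∞.
Carrying out the integral gives A² · 3·a^5/4.
Setting this equal to 1 gives A² = 1/(3·a^5/4).
With a = 3.870: A² = 0.0015360 and A = 0.039192.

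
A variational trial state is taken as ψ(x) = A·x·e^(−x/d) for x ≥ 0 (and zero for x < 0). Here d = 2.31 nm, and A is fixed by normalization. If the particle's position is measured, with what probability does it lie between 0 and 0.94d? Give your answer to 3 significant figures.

P = ∫_{0}^{0.94d} |ψ(x)|² dx.
The normalization integral ∫|ψ|²dx over the whole domain equals d^3/4·A², and A² cancels in the ratio.
Let u = x/d; then A² and the length scale cancel, so P = ∫_{0}^{0.94} u^2·e^(-2·u) du ÷ ∫_{0}^{∞} u^2·e^(-2·u) du.
With ∫ u^2·e^(-2·u) du = -(2·u^2 + 2·u + 1)·e^(-2·u)/4 + C, the region integral is 1/4 - 5809·e^(-47/25)/5000 and the full one is 1/4.
This works out to P = 0.2909.

P ≈ 0.291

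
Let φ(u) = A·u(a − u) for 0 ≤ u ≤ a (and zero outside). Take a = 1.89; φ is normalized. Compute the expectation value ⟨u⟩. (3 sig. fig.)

The expectation value is the |φ|²-weighted average of u: ∫ u|φ|² du.
Expanding the polynomial and integrating term by term, the ratio of the moment integral to the normalization integral gives ⟨u⟩ = a/2.
With a = 1.89, ⟨u⟩ = 0.9450.

⟨u⟩ ≈ 0.945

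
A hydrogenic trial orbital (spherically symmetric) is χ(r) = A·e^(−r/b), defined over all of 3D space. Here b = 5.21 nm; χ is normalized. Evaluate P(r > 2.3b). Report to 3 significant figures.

P ≈ 0.163

Integrate the radial probability density 4πr²|χ|² over r > 2.3b.
Normalization gives A² = 1/(π·b^3).
Let u = r/b; then A², 4π and the length scale all cancel, so P = ∫_{2.3}^{∞} u^2·e^(-2·u) du ÷ ∫_{0}^{∞} u^2·e^(-2·u) du.
An antiderivative of u^2·e^(-2·u) is -(2·u^2 + 2·u + 1)·e^(-2·u)/4; evaluating from 2.3 to ∞ gives 809·e^(-23/5)/200, while the full integral is 1/4.
Taking the ratio yields P = 0.1626.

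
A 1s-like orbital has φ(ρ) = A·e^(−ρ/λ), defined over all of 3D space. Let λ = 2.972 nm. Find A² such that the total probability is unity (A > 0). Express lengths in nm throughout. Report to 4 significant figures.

We need A² ∫|f|² 4πρ² dρ = 1, taking the integral from 0 to ∞.
(Spherical symmetry: dV = 4πρ² dρ.)
With ∫₀^∞ ρ^2 e^(−αρ) dρ = 2!/α^3, carrying out the integral gives A² · π·λ^3.
Hence A² = 1/[π·λ^3].
Substituting λ = 2.972 gives A² = 0.012126, so A = 0.11012.

A^2 ≈ 0.01213 nm^(-3)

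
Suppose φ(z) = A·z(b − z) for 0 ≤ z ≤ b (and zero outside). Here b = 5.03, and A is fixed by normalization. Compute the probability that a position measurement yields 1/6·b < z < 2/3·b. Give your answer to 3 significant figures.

|φ|² is the probability density, so P = ∫_{1/6·b}^{2/3·b} |φ|² dz.
Since A² = 1/(b^5/30), this is the region integral divided by the full normalization integral.
Let u = z/b; then A² and the length scale cancel, so P = ∫_{1/6}^{2/3} u^2·(1 - u)^2 du ÷ ∫_{0}^{1} u^2·(1 - u)^2 du.
Using ∫ u^2·(1 - u)^2 du = u^3·(6·u^2 - 15·u + 10)/30, the numerator is 163/6480 and the denominator is 1/30.
Evaluating gives P = 163/216.

P ≈ 0.755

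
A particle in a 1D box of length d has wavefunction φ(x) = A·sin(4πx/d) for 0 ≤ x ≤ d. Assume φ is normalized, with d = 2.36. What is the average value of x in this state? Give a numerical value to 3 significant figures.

⟨x⟩ = ∫ x |φ|² dx over the full domain.
Using sin²θ = (1 − cos 2θ)/2, the ratio of the moment integral to the normalization integral gives ⟨x⟩ = d/2.
Putting d = 2.36 gives 1.180.

⟨x⟩ ≈ 1.18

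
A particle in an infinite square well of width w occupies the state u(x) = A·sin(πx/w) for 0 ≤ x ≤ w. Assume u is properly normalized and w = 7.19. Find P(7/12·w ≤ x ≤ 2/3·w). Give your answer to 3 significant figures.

|u|² is the probability density, so P = ∫_{7/12·w}^{2/3·w} |u|² dx.
With A² fixed by ∫|u|² = 1, i.e. A² = (w/2)^(−1), substitute and integrate.
Let t = x/w; then A² and the length scale cancel, so P = ∫_{7/12}^{2/3} sin(π·t)^2 dt ÷ ∫_{0}^{1} sin(π·t)^2 dt.
Using ∫ sin(π·t)^2 dt = t/2 - sin(2·π·t)/(4·π), the numerator is -1/(8·π) + 1/24 + √(3)/(8·π) and the denominator is 1/2.
The result is P = (-3 + π + 3·√(3))/(12·π).

P ≈ 0.142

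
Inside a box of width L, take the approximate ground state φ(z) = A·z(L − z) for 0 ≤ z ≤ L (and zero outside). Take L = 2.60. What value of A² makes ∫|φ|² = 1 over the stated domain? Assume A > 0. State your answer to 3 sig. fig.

Normalization requires ∫|φ|² dz = 1, integrated from 0 to L.
The integral (without the A² prefactor) comes out to L^5/30.
So A² = (L^5/30)^(−1).
Substituting L = 2.60 gives A² = 0.2525, so A = 0.5025.

A^2 ≈ 0.252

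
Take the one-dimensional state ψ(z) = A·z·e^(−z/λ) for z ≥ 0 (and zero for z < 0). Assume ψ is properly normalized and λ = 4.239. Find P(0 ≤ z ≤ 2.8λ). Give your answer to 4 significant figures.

P ≈ 0.9176

P = ∫_{0}^{2.8λ} |ψ(z)|² dz.
Since A² = 1/(λ^3/4), this is the region integral divided by the full normalization integral.
Let u = z/λ; then A² and the length scale cancel, so P = ∫_{0}^{2.8} u^2·e^(-2·u) du ÷ ∫_{0}^{∞} u^2·e^(-2·u) du.
An antiderivative of u^2·e^(-2·u) is -(2·u^2 + 2·u + 1)·e^(-2·u)/4; evaluating from 0 to 2.8 gives 1/4 - 557·e^(-28/5)/100, while the full integral is 1/4.
Evaluating gives P = 0.91761.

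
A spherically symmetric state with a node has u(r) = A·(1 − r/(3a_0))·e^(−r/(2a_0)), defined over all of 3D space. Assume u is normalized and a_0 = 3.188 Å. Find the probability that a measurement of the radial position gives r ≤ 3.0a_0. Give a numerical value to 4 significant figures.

P ≈ 0.3528

Integrate the radial probability density 4πr²|u|² over r ≤ 3.0a_0.
The full normalization integral is A²·[8·π·a_0^3/3] = 1, fixing A².
Substituting t = r/a_0, A², 4π and the length scale all cancel in the ratio: P = ∫_{0}^{3.0} t^2·(1 - t/3)^2·e^(-t) dt / ∫_{0}^{∞} t^2·(1 - t/3)^2·e^(-t) dt.
An antiderivative of t^2·(1 - t/3)^2·e^(-t) is (-t^4 + 2·t^3 - 3·t^2 - 6·t - 6)·e^(-t)/9; evaluating from 0 to 3.0 gives 2/3 - 26·e^(-3)/3, while the full integral is 2/3.
This evaluates to P = 0.35277.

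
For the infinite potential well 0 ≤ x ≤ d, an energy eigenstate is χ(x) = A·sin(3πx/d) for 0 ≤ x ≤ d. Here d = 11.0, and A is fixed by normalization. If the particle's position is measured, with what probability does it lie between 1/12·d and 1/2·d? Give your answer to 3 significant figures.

P = ∫_{1/12·d}^{1/2·d} |χ(x)|² dx.
Since A² = 1/(d/2), this is the region integral divided by the full normalization integral.
Let u = x/d; then A² and the length scale cancel, so P = ∫_{1/12}^{1/2} sin(3·π·u)^2 du ÷ ∫_{0}^{1} sin(3·π·u)^2 du.
Using ∫ sin(3·π·u)^2 du = u/2 - sin(6·π·u)/(12·π), the numerator is 1/(12·π) + 5/24 and the denominator is 1/2.
This works out to P = (2 + 5·π)/(12·π).

P ≈ 0.470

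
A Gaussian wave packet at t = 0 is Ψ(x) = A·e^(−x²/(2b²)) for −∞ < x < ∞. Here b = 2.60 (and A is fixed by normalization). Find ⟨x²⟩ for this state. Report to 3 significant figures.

⟨x²⟩ = ∫ x^2 |Ψ|² dx over the full domain.
With ∫_{−∞}^{∞} x^(2m) e^(−αx²) dx = (2m−1)!!·√π / (2^m α^(m+1/2)), the ratio of the moment integral to the normalization integral gives ⟨x²⟩ = b^2/2.
With b = 2.60, ⟨x^2⟩ = 3.380.

⟨x^2⟩ ≈ 3.38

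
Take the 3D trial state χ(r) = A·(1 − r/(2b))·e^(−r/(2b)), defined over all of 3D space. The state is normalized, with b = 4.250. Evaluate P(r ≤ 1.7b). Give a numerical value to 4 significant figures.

Integrate the radial probability density 4πr²|χ|² over r ≤ 1.7b.
The full normalization integral is A²·[8·π·b^3] = 1, fixing A².
Let u = r/b; then A², 4π and the length scale all cancel, so P = ∫_{0}^{1.7} u^2·(1 - u/2)^2·e^(-u) du ÷ ∫_{0}^{∞} u^2·(1 - u/2)^2·e^(-u) du.
With ∫ u^2·(1 - u/2)^2·e^(-u) du = -(u^4/4 + u^2 + 2·u + 2)·e^(-u) + C, the region integral is ≈ 0.104106 and the full one is 2.
This evaluates to P = 0.052053.

P ≈ 0.05205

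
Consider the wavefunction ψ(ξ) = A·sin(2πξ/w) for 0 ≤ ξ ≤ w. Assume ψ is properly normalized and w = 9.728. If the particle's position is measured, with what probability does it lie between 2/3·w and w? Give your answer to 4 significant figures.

P ≈ 0.4022

P = ∫_{2/3·w}^{w} |ψ(ξ)|² dξ.
The normalization integral ∫|ψ|²dξ over the whole domain equals w/2·A², and A² cancels in the ratio.
Let u = ξ/w; then A² and the length scale cancel, so P = ∫_{2/3}^{1} sin(2·π·u)^2 du ÷ ∫_{0}^{1} sin(2·π·u)^2 du.
Using ∫ sin(2·π·u)^2 du = u/2 - sin(4·π·u)/(8·π), the numerator is √(3)/(16·π) + 1/6 and the denominator is 1/2.
The result is P = (√(3)/8 + π/3)/π.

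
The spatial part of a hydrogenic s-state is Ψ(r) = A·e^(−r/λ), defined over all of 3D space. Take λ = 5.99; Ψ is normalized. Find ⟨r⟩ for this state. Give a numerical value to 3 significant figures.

By definition ⟨r⟩ = ∫ r |Ψ(r)|² 4πr² dr.
With ∫₀^∞ r^3 e^(−αr) dr = 3!/α^4, evaluating both integrals, ⟨r⟩ = 3·λ/2.
With λ = 5.99, ⟨r⟩ = 8.985.

⟨r⟩ ≈ 8.99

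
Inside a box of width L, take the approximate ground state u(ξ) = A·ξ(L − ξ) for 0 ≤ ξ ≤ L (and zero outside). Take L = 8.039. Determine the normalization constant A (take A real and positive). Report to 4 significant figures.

The normalization condition is ∫|u|² dξ = 1 from 0 to L.
Expanding the polynomial and integrating term by term, carrying out the integral gives A² · L^5/30.
So A² = (L^5/30)^(−1).
With L = 8.039: A² = 0.00089353 and A = 0.029892.

A ≈ 0.02989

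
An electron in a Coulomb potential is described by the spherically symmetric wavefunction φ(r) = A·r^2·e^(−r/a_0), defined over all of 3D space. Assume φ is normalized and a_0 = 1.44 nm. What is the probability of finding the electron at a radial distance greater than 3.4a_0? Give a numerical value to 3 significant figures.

P ≈ 0.480

Integrate the radial probability density 4πr²|φ|² over r > 3.4a_0.
The full normalization integral is A²·[45·π·a_0^7/2] = 1, fixing A².
In terms of u = r/a_0 (A², 4π and the length scale all cancel between numerator and denominator), P = [∫_{3.4}^{∞} u^6·e^(-2·u) du] / [∫_{0}^{∞} u^6·e^(-2·u) du].
An antiderivative of u^6·e^(-2·u) is -(4·u^6 + 12·u^5 + 30·u^4 + 60·u^3 + 90·u^2 + 90·u + 45)·e^(-2·u)/8; evaluating from 3.4 to ∞ gives ≈ 2.6995, while the full integral is 45/8.
This evaluates to P = 0.4799.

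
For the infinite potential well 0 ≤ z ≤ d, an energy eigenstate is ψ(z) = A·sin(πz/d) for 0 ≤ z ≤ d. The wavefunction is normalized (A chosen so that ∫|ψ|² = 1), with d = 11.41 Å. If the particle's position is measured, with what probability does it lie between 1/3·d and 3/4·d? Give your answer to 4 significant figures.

|ψ|² is the probability density, so P = ∫_{1/3·d}^{3/4·d} |ψ|² dz.
Since A² = 1/(d/2), this is the region integral divided by the full normalization integral.
Let u = z/d; then A² and the length scale cancel, so P = ∫_{1/3}^{3/4} sin(π·u)^2 du ÷ ∫_{0}^{1} sin(π·u)^2 du.
An antiderivative of sin(π·u)^2 is u/2 - sin(2·π·u)/(4·π); evaluating from 1/3 to 3/4 gives √(3)/(8·π) + 1/(4·π) + 5/24, while the full integral is 1/2.
The result is P = (3·√(3) + 6 + 5·π)/(12·π).

P ≈ 0.7137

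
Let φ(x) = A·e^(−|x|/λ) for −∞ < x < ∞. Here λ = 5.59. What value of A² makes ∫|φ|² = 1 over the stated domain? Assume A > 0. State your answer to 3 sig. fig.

A^2 ≈ 0.179

The normalization condition is ∫|φ|² dx = 1 from −∞ to ∞.
Using ∫₀^∞ xⁿ e^(−αx) dx = n!/αⁿ⁺¹, with φ = A·e^(−|x|/λ), the integral evaluates to A²·[λ].
Hence A² = 1/[λ].
With λ = 5.59: A² = 0.1789 and A = 0.4230.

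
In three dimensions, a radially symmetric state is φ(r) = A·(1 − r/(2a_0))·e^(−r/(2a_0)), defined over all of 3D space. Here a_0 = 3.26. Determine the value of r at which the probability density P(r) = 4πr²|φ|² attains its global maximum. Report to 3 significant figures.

Differentiate P(r) = 4πr²|φ|² with respect to r and set to zero.
Solving yields r = a_0·(√(5) + 3).
With a_0 = 3.26, the most probable radial distance is 17.07.

r ≈ 17.1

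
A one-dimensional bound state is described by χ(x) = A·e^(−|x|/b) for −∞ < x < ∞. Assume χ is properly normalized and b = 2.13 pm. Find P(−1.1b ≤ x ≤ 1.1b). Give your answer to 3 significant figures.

P ≈ 0.889

The probability is P = ∫ |χ|² dx over [−1.1b, 1.1b].
The normalization integral ∫|χ|²dx over the whole domain equals b·A², and A² cancels in the ratio.
Both integrals are even about x = 0, so only the x ≥ 0 halves are needed (the factors of 2 cancel). In terms of u = x/b (A² and the length scale cancel between numerator and denominator), P = [∫_{0}^{1.1} e^(-2·u) du] / [∫_{0}^{∞} e^(-2·u) du].
Using ∫ e^(-2·u) du = -e^(-2·u)/2, the numerator is 1/2 - e^(-11/5)/2 and the denominator is 1/2.
The result is P = 0.8892.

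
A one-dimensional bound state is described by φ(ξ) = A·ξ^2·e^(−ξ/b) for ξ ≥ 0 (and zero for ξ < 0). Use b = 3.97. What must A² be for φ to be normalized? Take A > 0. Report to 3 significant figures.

Normalization requires ∫|φ|² dξ = 1, integrated from 0 to ∞.
The integral (without the A² prefactor) comes out to 3·b^5/4.
With b = 3.97: A² = 0.001352 and A = 0.03677.

A^2 ≈ 0.00135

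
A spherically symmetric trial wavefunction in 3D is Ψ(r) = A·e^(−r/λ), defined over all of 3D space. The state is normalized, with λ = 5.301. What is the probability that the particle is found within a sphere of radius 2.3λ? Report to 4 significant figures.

P ≈ 0.8374

Integrate the radial probability density 4πr²|Ψ|² over r ≤ 2.3λ.
The full normalization integral is A²·[π·λ^3] = 1, fixing A².
Substituting u = r/λ, A², 4π and the length scale all cancel in the ratio: P = ∫_{0}^{2.3} u^2·e^(-2·u) du / ∫_{0}^{∞} u^2·e^(-2·u) du.
An antiderivative of u^2·e^(-2·u) is -(2·u^2 + 2·u + 1)·e^(-2·u)/4; evaluating from 0 to 2.3 gives 1/4 - 809·e^(-23/5)/200, while the full integral is 1/4.
Taking the ratio yields P = 0.83736.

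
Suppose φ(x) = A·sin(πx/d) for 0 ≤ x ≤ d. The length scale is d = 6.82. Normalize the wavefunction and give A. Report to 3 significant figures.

Normalization requires ∫|φ|² dx = 1, integrated from 0 to d.
Using sin²θ = (1 − cos 2θ)/2, the integral (without the A² prefactor) comes out to d/2.
Setting this equal to 1 gives A² = 1/(d/2).
Substituting d = 6.82 gives A² = 0.2933, so A = 0.5415.

A ≈ 0.542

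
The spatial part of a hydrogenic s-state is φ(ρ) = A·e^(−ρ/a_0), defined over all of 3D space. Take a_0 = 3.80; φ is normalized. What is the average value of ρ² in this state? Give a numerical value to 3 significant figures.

⟨ρ^2⟩ ≈ 43.3

⟨ρ²⟩ = ∫ ρ^2 |φ|² 4πρ² dρ over the full domain.
Evaluating both integrals, ⟨ρ²⟩ = 3·a_0^2.
With a_0 = 3.80, ⟨ρ^2⟩ = 43.32.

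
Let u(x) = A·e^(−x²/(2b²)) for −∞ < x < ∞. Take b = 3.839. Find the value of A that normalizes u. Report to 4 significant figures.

Require ∫ |u|² dx = 1 over the whole domain.
Carrying out the integral gives A² · √(π)·b.
With b = 3.839: A² = 0.14696 and A = 0.38336.

A ≈ 0.3834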